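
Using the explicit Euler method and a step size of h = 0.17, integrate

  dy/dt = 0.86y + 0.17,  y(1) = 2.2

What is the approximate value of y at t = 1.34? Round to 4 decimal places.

2.9523

Euler: y_{n+1} = y_n + h·f(t_n, y_n).
t=1.000000, y=2.200000: f=2.062000 → y ← 2.200000 + 0.17·2.062000 = 2.550540
t=1.170000, y=2.550540: f=2.363464 → y ← 2.550540 + 0.17·2.363464 = 2.952329
y(1.34) ≈ 2.9523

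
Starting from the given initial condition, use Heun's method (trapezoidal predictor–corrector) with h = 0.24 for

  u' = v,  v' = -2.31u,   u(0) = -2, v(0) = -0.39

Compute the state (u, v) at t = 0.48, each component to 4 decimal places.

-1.6514, 1.7821

Heun on (u,v): k1 = f(t_n, state_n); k2 = f(t_n + h, state_n + h·k1); state_{n+1} = state_n + (h/2)·(k1 + k2).
0.000000: (-2.000000, -0.390000)
  k1 = (-0.390000, 4.620000)
  predictor → (-2.093600, 0.718800)
  k2 = (0.718800, 4.836216)
  → (-1.960544, 0.744746)
0.240000: (-1.960544, 0.744746)
  k1 = (0.744746, 4.528857)
  predictor → (-1.781805, 1.831672)
  k2 = (1.831672, 4.115970)
  → (-1.651374, 1.782125)
(u(0.48), v(0.48)) ≈ (-1.6514, 1.7821)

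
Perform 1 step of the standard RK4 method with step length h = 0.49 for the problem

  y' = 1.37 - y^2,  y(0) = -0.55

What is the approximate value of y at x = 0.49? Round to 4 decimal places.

RK4: k1 = f(x_n, y_n); k2 = f(x_n + h/2, y_n + (h/2)·k1); k3 = f(x_n + h/2, y_n + (h/2)·k2); k4 = f(x_n + h, y_n + h·k3); y_{n+1} = y_n + (h/6)·(k1 + 2k2 + 2k3 + k4).
x=0.000000, y=-0.550000:
  k1 = f(0.000000, -0.550000) = 1.067500
  k2 = f(0.245000, -0.288463) = 1.286789
  k3 = f(0.245000, -0.234737) = 1.314899
  k4 = f(0.490000, 0.094300) = 1.361107
  y ← -0.550000 + (0.49/6)·(k1 + 2k2 + 2k3 + k4) = 0.073279
y(0.49) ≈ 0.0733

0.0733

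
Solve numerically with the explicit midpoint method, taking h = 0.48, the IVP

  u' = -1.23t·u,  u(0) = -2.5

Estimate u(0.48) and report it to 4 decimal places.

Midpoint: k1 = f(t_n, u_n); k2 = f(t_n + h/2, u_n + (h/2)·k1); u_{n+1} = u_n + h·k2.
t=0.000000, u=-2.500000:
  k1 = f(0.000000, -2.500000) = 0.000000
  k2 = f(0.240000, -2.500000) = 0.738000
  u ← -2.500000 + 0.48·0.738000 = -2.145760
u(0.48) ≈ -2.1458

-2.1458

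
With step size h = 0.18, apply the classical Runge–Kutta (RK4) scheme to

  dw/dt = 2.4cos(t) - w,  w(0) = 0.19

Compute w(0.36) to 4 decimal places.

RK4: k1 = f(t_n, w_n); k2 = f(t_n + h/2, w_n + (h/2)·k1); k3 = f(t_n + h/2, w_n + (h/2)·k2); k4 = f(t_n + h, w_n + h·k3); w_{n+1} = w_n + (h/6)·(k1 + 2k2 + 2k3 + k4).
t=0.000000, w=0.190000:
  k1 = f(0.000000, 0.190000) = 2.210000
  k2 = f(0.090000, 0.388900) = 2.001387
  k3 = f(0.090000, 0.370125) = 2.020162
  k4 = f(0.180000, 0.553629) = 1.807596
  w ← 0.190000 + (0.18/6)·(k1 + 2k2 + 2k3 + k4) = 0.551821
t=0.180000, w=0.551821:
  k1 = f(0.180000, 0.551821) = 1.809404
  k2 = f(0.270000, 0.714667) = 1.598383
  k3 = f(0.270000, 0.695675) = 1.617375
  k4 = f(0.360000, 0.842948) = 1.403204
  w ← 0.551821 + (0.18/6)·(k1 + 2k2 + 2k3 + k4) = 0.841144
w(0.36) ≈ 0.8411

0.8411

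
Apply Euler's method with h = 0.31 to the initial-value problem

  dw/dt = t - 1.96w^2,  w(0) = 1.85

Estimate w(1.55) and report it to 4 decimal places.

0.6287

Euler: w_{n+1} = w_n + h·f(t_n, w_n).
t=0.000000, w=1.850000: f=-6.708100 → w ← 1.850000 + 0.31·(-6.708100) = -0.229511
t=0.310000, w=-0.229511: f=0.206756 → w ← -0.229511 + 0.31·0.206756 = -0.165417
t=0.620000, w=-0.165417: f=0.566369 → w ← -0.165417 + 0.31·0.566369 = 0.010158
t=0.930000, w=0.010158: f=0.929798 → w ← 0.010158 + 0.31·0.929798 = 0.298395
t=1.240000, w=0.298395: f=1.065482 → w ← 0.298395 + 0.31·1.065482 = 0.628695
w(1.55) ≈ 0.6287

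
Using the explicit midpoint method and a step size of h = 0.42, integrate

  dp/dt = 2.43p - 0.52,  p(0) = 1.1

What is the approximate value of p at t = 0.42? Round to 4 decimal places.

2.4657

Midpoint: k1 = f(t_n, p_n); k2 = f(t_n + h/2, p_n + (h/2)·k1); p_{n+1} = p_n + h·k2.
t=0.000000, p=1.100000:
  k1 = f(0.000000, 1.100000) = 2.153000
  k2 = f(0.210000, 1.552130) = 3.251676
  p ← 1.100000 + 0.42·3.251676 = 2.465704
p(0.42) ≈ 2.4657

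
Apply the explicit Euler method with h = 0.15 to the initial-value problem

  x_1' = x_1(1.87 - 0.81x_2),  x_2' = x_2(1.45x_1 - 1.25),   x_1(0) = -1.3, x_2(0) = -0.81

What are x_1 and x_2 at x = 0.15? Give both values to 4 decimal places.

Euler on (x_1,x_2): x_1_{n+1} = x_1_n + h·x_1', x_2_{n+1} = x_2_n + h·x_2'.
0.000000: (-1.300000, -0.810000); f=(-3.283930, 2.539350) → (-1.792590, -0.429098)
(x_1(0.15), x_2(0.15)) ≈ (-1.7926, -0.4291)

-1.7926, -0.4291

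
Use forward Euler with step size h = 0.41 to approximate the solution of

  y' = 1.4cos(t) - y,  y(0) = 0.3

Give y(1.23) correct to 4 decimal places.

Euler: y_{n+1} = y_n + h·f(t_n, y_n).
t=0.000000, y=0.300000: f=1.100000 → y ← 0.300000 + 0.41·1.100000 = 0.751000
t=0.410000, y=0.751000: f=0.532969 → y ← 0.751000 + 0.41·0.532969 = 0.969517
t=0.820000, y=0.969517: f=-0.014408 → y ← 0.969517 + 0.41·(-0.014408) = 0.963610
y(1.23) ≈ 0.9636

0.9636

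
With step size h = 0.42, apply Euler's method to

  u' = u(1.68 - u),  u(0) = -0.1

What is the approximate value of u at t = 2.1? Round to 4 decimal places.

Euler: u_{n+1} = u_n + h·f(t_n, u_n).
t=0.000000, u=-0.100000: f=-0.178000 → u ← -0.100000 + 0.42·(-0.178000) = -0.174760
t=0.420000, u=-0.174760: f=-0.324138 → u ← -0.174760 + 0.42·(-0.324138) = -0.310898
t=0.840000, u=-0.310898: f=-0.618966 → u ← -0.310898 + 0.42·(-0.618966) = -0.570864
t=1.260000, u=-0.570864: f=-1.284936 → u ← -0.570864 + 0.42·(-1.284936) = -1.110537
t=1.680000, u=-1.110537: f=-3.098994 → u ← -1.110537 + 0.42·(-3.098994) = -2.412114
u(2.1) ≈ -2.4121

-2.4121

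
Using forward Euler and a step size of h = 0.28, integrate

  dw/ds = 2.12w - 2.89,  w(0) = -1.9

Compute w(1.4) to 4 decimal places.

-32.1751

Euler: w_{n+1} = w_n + h·f(s_n, w_n).
s=0.000000, w=-1.900000: f=-6.918000 → w ← -1.900000 + 0.28·(-6.918000) = -3.837040
s=0.280000, w=-3.837040: f=-11.024525 → w ← -3.837040 + 0.28·(-11.024525) = -6.923907
s=0.560000, w=-6.923907: f=-17.568683 → w ← -6.923907 + 0.28·(-17.568683) = -11.843138
s=0.840000, w=-11.843138: f=-27.997453 → w ← -11.843138 + 0.28·(-27.997453) = -19.682425
s=1.120000, w=-19.682425: f=-44.616741 → w ← -19.682425 + 0.28·(-44.616741) = -32.175112
w(1.4) ≈ -32.1751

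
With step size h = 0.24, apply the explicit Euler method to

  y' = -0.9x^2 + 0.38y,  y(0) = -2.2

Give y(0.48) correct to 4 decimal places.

Euler: y_{n+1} = y_n + h·f(x_n, y_n).
x=0.000000, y=-2.200000: f=-0.836000 → y ← -2.200000 + 0.24·(-0.836000) = -2.400640
x=0.240000, y=-2.400640: f=-0.964083 → y ← -2.400640 + 0.24·(-0.964083) = -2.632020
y(0.48) ≈ -2.6320

-2.6320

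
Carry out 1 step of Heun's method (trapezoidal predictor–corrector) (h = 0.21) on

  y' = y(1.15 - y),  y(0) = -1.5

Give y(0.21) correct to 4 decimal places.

Heun: k1 = f(t_n, y_n); k2 = f(t_n + h, y_n + h·k1); y_{n+1} = y_n + (h/2)·(k1 + k2).
t=0.000000, y=-1.500000:
  k1 = f(0.000000, -1.500000) = -3.975000
  k2 = f(0.210000, -2.334750) = -8.136020
  y ← -1.500000 + (0.21/2)·(-3.975000 + (-8.136020)) = -2.771657
y(0.21) ≈ -2.7717

-2.7717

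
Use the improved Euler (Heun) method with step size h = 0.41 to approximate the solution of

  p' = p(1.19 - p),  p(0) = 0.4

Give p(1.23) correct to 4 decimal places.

Heun: k1 = f(x_n, p_n); k2 = f(x_n + h, p_n + h·k1); p_{n+1} = p_n + (h/2)·(k1 + k2).
x=0.000000, p=0.400000:
  k1 = f(0.000000, 0.400000) = 0.316000
  k2 = f(0.410000, 0.529560) = 0.349743
  p ← 0.400000 + (0.41/2)·(0.316000 + 0.349743) = 0.536477
x=0.410000, p=0.536477:
  k1 = f(0.410000, 0.536477) = 0.350600
  k2 = f(0.820000, 0.680223) = 0.346762
  p ← 0.536477 + (0.41/2)·(0.350600 + 0.346762) = 0.679436
x=0.820000, p=0.679436:
  k1 = f(0.820000, 0.679436) = 0.346895
  k2 = f(1.230000, 0.821664) = 0.302649
  p ← 0.679436 + (0.41/2)·(0.346895 + 0.302649) = 0.812593
p(1.23) ≈ 0.8126

0.8126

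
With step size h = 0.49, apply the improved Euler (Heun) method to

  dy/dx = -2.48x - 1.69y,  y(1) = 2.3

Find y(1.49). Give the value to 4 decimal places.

Heun: k1 = f(x_n, y_n); k2 = f(x_n + h, y_n + h·k1); y_{n+1} = y_n + (h/2)·(k1 + k2).
x=1.000000, y=2.300000:
  k1 = f(1.000000, 2.300000) = -6.367000
  k2 = f(1.490000, -0.819830) = -2.309687
  y ← 2.300000 + (0.49/2)·(-6.367000 + (-2.309687)) = 0.174212
y(1.49) ≈ 0.1742

0.1742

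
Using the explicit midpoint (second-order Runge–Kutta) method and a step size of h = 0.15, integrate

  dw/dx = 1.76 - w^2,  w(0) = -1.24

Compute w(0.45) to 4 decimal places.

-1.0650

Midpoint: k1 = f(x_n, w_n); k2 = f(x_n + h/2, w_n + (h/2)·k1); w_{n+1} = w_n + h·k2.
x=0.000000, w=-1.240000:
  k1 = f(0.000000, -1.240000) = 0.222400
  k2 = f(0.075000, -1.223320) = 0.263488
  w ← -1.240000 + 0.15·0.263488 = -1.200477
x=0.150000, w=-1.200477:
  k1 = f(0.150000, -1.200477) = 0.318856
  k2 = f(0.225000, -1.176563) = 0.375700
  w ← -1.200477 + 0.15·0.375700 = -1.144122
x=0.300000, w=-1.144122:
  k1 = f(0.300000, -1.144122) = 0.450986
  k2 = f(0.375000, -1.110298) = 0.527239
  w ← -1.144122 + 0.15·0.527239 = -1.065036
w(0.45) ≈ -1.0650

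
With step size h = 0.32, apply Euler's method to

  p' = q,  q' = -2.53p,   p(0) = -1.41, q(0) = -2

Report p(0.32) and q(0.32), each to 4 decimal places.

-2.0500, -0.8585

Euler on (p,q): p_{n+1} = p_n + h·p', q_{n+1} = q_n + h·q'.
0.000000: (-1.410000, -2.000000); f=(-2.000000, 3.567300) → (-2.050000, -0.858464)
(p(0.32), q(0.32)) ≈ (-2.0500, -0.8585)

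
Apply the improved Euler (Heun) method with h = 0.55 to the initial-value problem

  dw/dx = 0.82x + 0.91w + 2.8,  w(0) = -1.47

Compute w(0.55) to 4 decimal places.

Heun: k1 = f(x_n, w_n); k2 = f(x_n + h, w_n + h·k1); w_{n+1} = w_n + (h/2)·(k1 + k2).
x=0.000000, w=-1.470000:
  k1 = f(0.000000, -1.470000) = 1.462300
  k2 = f(0.550000, -0.665735) = 2.645181
  w ← -1.470000 + (0.55/2)·(1.462300 + 2.645181) = -0.340443
w(0.55) ≈ -0.3404

-0.3404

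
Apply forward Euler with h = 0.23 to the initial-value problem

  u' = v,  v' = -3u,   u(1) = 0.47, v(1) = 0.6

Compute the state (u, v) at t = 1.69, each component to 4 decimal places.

0.6383, -0.6071

Euler on (u,v): u_{n+1} = u_n + h·u', v_{n+1} = v_n + h·v'.
1.000000: (0.470000, 0.600000); f=(0.600000, -1.410000) → (0.608000, 0.275700)
1.230000: (0.608000, 0.275700); f=(0.275700, -1.824000) → (0.671411, -0.143820)
1.460000: (0.671411, -0.143820); f=(-0.143820, -2.014233) → (0.638332, -0.607094)
(u(1.69), v(1.69)) ≈ (0.6383, -0.6071)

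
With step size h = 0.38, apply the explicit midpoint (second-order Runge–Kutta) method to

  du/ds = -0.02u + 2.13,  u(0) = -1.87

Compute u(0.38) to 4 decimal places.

-1.0495

Midpoint: k1 = f(s_n, u_n); k2 = f(s_n + h/2, u_n + (h/2)·k1); u_{n+1} = u_n + h·k2.
s=0.000000, u=-1.870000:
  k1 = f(0.000000, -1.870000) = 2.167400
  k2 = f(0.190000, -1.458194) = 2.159164
  u ← -1.870000 + 0.38·2.159164 = -1.049518
u(0.38) ≈ -1.0495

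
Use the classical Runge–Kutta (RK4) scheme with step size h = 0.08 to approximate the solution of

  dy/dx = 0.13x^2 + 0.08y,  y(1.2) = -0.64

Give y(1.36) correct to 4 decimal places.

RK4: k1 = f(x_n, y_n); k2 = f(x_n + h/2, y_n + (h/2)·k1); k3 = f(x_n + h/2, y_n + (h/2)·k2); k4 = f(x_n + h, y_n + h·k3); y_{n+1} = y_n + (h/6)·(k1 + 2k2 + 2k3 + k4).
x=1.200000, y=-0.640000:
  k1 = f(1.200000, -0.640000) = 0.136000
  k2 = f(1.240000, -0.634560) = 0.149123
  k3 = f(1.240000, -0.634035) = 0.149165
  k4 = f(1.280000, -0.628067) = 0.162747
  y ← -0.640000 + (0.08/6)·(k1 + 2k2 + 2k3 + k4) = -0.628062
x=1.280000, y=-0.628062:
  k1 = f(1.280000, -0.628062) = 0.162747
  k2 = f(1.320000, -0.621552) = 0.176788
  k3 = f(1.320000, -0.620991) = 0.176833
  k4 = f(1.360000, -0.613916) = 0.191335
  y ← -0.628062 + (0.08/6)·(k1 + 2k2 + 2k3 + k4) = -0.613911
y(1.36) ≈ -0.6139

-0.6139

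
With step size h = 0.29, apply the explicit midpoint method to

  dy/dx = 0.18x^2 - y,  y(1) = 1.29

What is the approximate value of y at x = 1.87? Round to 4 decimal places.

0.7909

Midpoint: k1 = f(x_n, y_n); k2 = f(x_n + h/2, y_n + (h/2)·k1); y_{n+1} = y_n + h·k2.
x=1.000000, y=1.290000:
  k1 = f(1.000000, 1.290000) = -1.110000
  k2 = f(1.145000, 1.129050) = -0.893066
  y ← 1.290000 + 0.29·(-0.893066) = 1.031011
x=1.290000, y=1.031011:
  k1 = f(1.290000, 1.031011) = -0.731473
  k2 = f(1.435000, 0.924947) = -0.554287
  y ← 1.031011 + 0.29·(-0.554287) = 0.870268
x=1.580000, y=0.870268:
  k1 = f(1.580000, 0.870268) = -0.420916
  k2 = f(1.725000, 0.809235) = -0.273623
  y ← 0.870268 + 0.29·(-0.273623) = 0.790917
y(1.87) ≈ 0.7909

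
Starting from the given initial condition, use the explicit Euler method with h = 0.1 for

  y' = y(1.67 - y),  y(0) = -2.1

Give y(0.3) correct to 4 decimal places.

Euler: y_{n+1} = y_n + h·f(t_n, y_n).
t=0.000000, y=-2.100000: f=-7.917000 → y ← -2.100000 + 0.1·(-7.917000) = -2.891700
t=0.100000, y=-2.891700: f=-13.191068 → y ← -2.891700 + 0.1·(-13.191068) = -4.210807
t=0.200000, y=-4.210807: f=-24.762941 → y ← -4.210807 + 0.1·(-24.762941) = -6.687101
y(0.3) ≈ -6.6871

-6.6871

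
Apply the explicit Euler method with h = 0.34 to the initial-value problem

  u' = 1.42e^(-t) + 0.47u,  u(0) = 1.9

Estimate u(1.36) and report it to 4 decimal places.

Euler: u_{n+1} = u_n + h·f(t_n, u_n).
t=0.000000, u=1.900000: f=2.313000 → u ← 1.900000 + 0.34·2.313000 = 2.686420
t=0.340000, u=2.686420: f=2.273331 → u ← 2.686420 + 0.34·2.273331 = 3.459353
t=0.680000, u=3.459353: f=2.345292 → u ← 3.459353 + 0.34·2.345292 = 4.256752
t=1.020000, u=4.256752: f=2.512718 → u ← 4.256752 + 0.34·2.512718 = 5.111076
u(1.36) ≈ 5.1111

5.1111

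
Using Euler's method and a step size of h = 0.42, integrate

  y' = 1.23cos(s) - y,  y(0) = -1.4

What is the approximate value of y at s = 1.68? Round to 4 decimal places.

Euler: y_{n+1} = y_n + h·f(s_n, y_n).
s=0.000000, y=-1.400000: f=2.630000 → y ← -1.400000 + 0.42·2.630000 = -0.295400
s=0.420000, y=-0.295400: f=1.418499 → y ← -0.295400 + 0.42·1.418499 = 0.300370
s=0.840000, y=0.300370: f=0.520610 → y ← 0.300370 + 0.42·0.520610 = 0.519026
s=1.260000, y=0.519026: f=-0.142871 → y ← 0.519026 + 0.42·(-0.142871) = 0.459020
y(1.68) ≈ 0.4590

0.4590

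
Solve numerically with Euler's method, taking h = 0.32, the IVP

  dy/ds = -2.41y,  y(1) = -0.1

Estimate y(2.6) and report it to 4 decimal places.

Euler: y_{n+1} = y_n + h·f(s_n, y_n).
s=1.000000, y=-0.100000: f=0.241000 → y ← -0.100000 + 0.32·0.241000 = -0.022880
s=1.320000, y=-0.022880: f=0.055141 → y ← -0.022880 + 0.32·0.055141 = -0.005235
s=1.640000, y=-0.005235: f=0.012616 → y ← -0.005235 + 0.32·0.012616 = -0.001198
s=1.960000, y=-0.001198: f=0.002887 → y ← -0.001198 + 0.32·0.002887 = -0.000274
s=2.280000, y=-0.000274: f=0.000660 → y ← -0.000274 + 0.32·0.000660 = -0.000063
y(2.6) ≈ -0.0001

-0.0001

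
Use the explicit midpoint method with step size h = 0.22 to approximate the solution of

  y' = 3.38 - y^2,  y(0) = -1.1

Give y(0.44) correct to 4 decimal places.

Midpoint: k1 = f(x_n, y_n); k2 = f(x_n + h/2, y_n + (h/2)·k1); y_{n+1} = y_n + h·k2.
x=0.000000, y=-1.100000:
  k1 = f(0.000000, -1.100000) = 2.170000
  k2 = f(0.110000, -0.861300) = 2.638162
  y ← -1.100000 + 0.22·2.638162 = -0.519604
x=0.220000, y=-0.519604:
  k1 = f(0.220000, -0.519604) = 3.110011
  k2 = f(0.330000, -0.177503) = 3.348493
  y ← -0.519604 + 0.22·3.348493 = 0.217064
y(0.44) ≈ 0.2171

0.2171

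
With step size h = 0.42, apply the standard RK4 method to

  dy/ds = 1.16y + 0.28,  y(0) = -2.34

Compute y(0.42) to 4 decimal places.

RK4: k1 = f(s_n, y_n); k2 = f(s_n + h/2, y_n + (h/2)·k1); k3 = f(s_n + h/2, y_n + (h/2)·k2); k4 = f(s_n + h, y_n + h·k3); y_{n+1} = y_n + (h/6)·(k1 + 2k2 + 2k3 + k4).
s=0.000000, y=-2.340000:
  k1 = f(0.000000, -2.340000) = -2.434400
  k2 = f(0.210000, -2.851224) = -3.027420
  k3 = f(0.210000, -2.975758) = -3.171879
  k4 = f(0.420000, -3.672189) = -3.979740
  y ← -2.340000 + (0.42/6)·(k1 + 2k2 + 2k3 + k4) = -3.656892
y(0.42) ≈ -3.6569

-3.6569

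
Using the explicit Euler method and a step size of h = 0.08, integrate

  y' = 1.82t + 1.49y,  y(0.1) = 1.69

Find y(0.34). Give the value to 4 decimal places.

2.4547

Euler: y_{n+1} = y_n + h·f(t_n, y_n).
t=0.100000, y=1.690000: f=2.700100 → y ← 1.690000 + 0.08·2.700100 = 1.906008
t=0.180000, y=1.906008: f=3.167552 → y ← 1.906008 + 0.08·3.167552 = 2.159412
t=0.260000, y=2.159412: f=3.690724 → y ← 2.159412 + 0.08·3.690724 = 2.454670
y(0.34) ≈ 2.4547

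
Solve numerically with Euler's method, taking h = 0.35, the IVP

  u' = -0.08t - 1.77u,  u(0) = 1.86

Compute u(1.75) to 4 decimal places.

-0.0389

Euler: u_{n+1} = u_n + h·f(t_n, u_n).
t=0.000000, u=1.860000: f=-3.292200 → u ← 1.860000 + 0.35·(-3.292200) = 0.707730
t=0.350000, u=0.707730: f=-1.280682 → u ← 0.707730 + 0.35·(-1.280682) = 0.259491
t=0.700000, u=0.259491: f=-0.515300 → u ← 0.259491 + 0.35·(-0.515300) = 0.079136
t=1.050000, u=0.079136: f=-0.224071 → u ← 0.079136 + 0.35·(-0.224071) = 0.000711
t=1.400000, u=0.000711: f=-0.113259 → u ← 0.000711 + 0.35·(-0.113259) = -0.038929
u(1.75) ≈ -0.0389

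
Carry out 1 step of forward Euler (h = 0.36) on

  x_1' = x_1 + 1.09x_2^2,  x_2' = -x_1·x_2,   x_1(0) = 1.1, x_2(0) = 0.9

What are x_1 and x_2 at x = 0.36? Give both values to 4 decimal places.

1.8138, 0.5436

Euler on (x_1,x_2): x_1_{n+1} = x_1_n + h·x_1', x_2_{n+1} = x_2_n + h·x_2'.
0.000000: (1.100000, 0.900000); f=(1.982900, -0.990000) → (1.813844, 0.543600)
(x_1(0.36), x_2(0.36)) ≈ (1.8138, 0.5436)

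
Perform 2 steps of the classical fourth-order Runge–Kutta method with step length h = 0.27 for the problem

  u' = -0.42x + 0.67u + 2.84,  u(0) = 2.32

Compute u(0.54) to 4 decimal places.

5.1097

RK4: k1 = f(x_n, u_n); k2 = f(x_n + h/2, u_n + (h/2)·k1); k3 = f(x_n + h/2, u_n + (h/2)·k2); k4 = f(x_n + h, u_n + h·k3); u_{n+1} = u_n + (h/6)·(k1 + 2k2 + 2k3 + k4).
x=0.000000, u=2.320000:
  k1 = f(0.000000, 2.320000) = 4.394400
  k2 = f(0.135000, 2.913244) = 4.735173
  k3 = f(0.135000, 2.959248) = 4.765996
  k4 = f(0.270000, 3.606819) = 5.143169
  u ← 2.320000 + (0.27/6)·(k1 + 2k2 + 2k3 + k4) = 3.604296
x=0.270000, u=3.604296:
  k1 = f(0.270000, 3.604296) = 5.141478
  k2 = f(0.405000, 4.298395) = 5.549825
  k3 = f(0.405000, 4.353522) = 5.586760
  k4 = f(0.540000, 5.112721) = 6.038723
  u ← 3.604296 + (0.27/6)·(k1 + 2k2 + 2k3 + k4) = 5.109698
u(0.54) ≈ 5.1097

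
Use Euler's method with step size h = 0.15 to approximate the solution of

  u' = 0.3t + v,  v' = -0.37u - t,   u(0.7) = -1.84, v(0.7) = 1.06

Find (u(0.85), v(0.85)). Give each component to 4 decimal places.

Euler on (u,v): u_{n+1} = u_n + h·u', v_{n+1} = v_n + h·v'.
0.700000: (-1.840000, 1.060000); f=(1.270000, -0.019200) → (-1.649500, 1.057120)
(u(0.85), v(0.85)) ≈ (-1.6495, 1.0571)

-1.6495, 1.0571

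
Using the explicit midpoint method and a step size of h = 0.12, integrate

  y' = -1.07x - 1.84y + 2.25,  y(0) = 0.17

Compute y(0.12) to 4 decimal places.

0.3691

Midpoint: k1 = f(x_n, y_n); k2 = f(x_n + h/2, y_n + (h/2)·k1); y_{n+1} = y_n + h·k2.
x=0.000000, y=0.170000:
  k1 = f(0.000000, 0.170000) = 1.937200
  k2 = f(0.060000, 0.286232) = 1.659133
  y ← 0.170000 + 0.12·1.659133 = 0.369096
y(0.12) ≈ 0.3691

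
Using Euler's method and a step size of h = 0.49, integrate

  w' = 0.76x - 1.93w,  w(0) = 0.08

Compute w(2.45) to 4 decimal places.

0.7607

Euler: w_{n+1} = w_n + h·f(x_n, w_n).
x=0.000000, w=0.080000: f=-0.154400 → w ← 0.080000 + 0.49·(-0.154400) = 0.004344
x=0.490000, w=0.004344: f=0.364016 → w ← 0.004344 + 0.49·0.364016 = 0.182712
x=0.980000, w=0.182712: f=0.392166 → w ← 0.182712 + 0.49·0.392166 = 0.374873
x=1.470000, w=0.374873: f=0.393695 → w ← 0.374873 + 0.49·0.393695 = 0.567784
x=1.960000, w=0.567784: f=0.393778 → w ← 0.567784 + 0.49·0.393778 = 0.760735
w(2.45) ≈ 0.7607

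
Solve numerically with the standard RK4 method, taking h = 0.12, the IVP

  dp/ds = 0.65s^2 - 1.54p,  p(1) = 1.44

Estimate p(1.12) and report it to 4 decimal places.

RK4: k1 = f(s_n, p_n); k2 = f(s_n + h/2, p_n + (h/2)·k1); k3 = f(s_n + h/2, p_n + (h/2)·k2); k4 = f(s_n + h, p_n + h·k3); p_{n+1} = p_n + (h/6)·(k1 + 2k2 + 2k3 + k4).
s=1.000000, p=1.440000:
  k1 = f(1.000000, 1.440000) = -1.567600
  k2 = f(1.060000, 1.345944) = -1.342414
  k3 = f(1.060000, 1.359455) = -1.363221
  k4 = f(1.120000, 1.276413) = -1.150317
  p ← 1.440000 + (0.12/6)·(k1 + 2k2 + 2k3 + k4) = 1.277416
p(1.12) ≈ 1.2774

1.2774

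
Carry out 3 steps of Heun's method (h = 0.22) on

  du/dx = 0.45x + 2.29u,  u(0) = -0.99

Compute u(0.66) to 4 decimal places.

Heun: k1 = f(x_n, u_n); k2 = f(x_n + h, u_n + h·k1); u_{n+1} = u_n + (h/2)·(k1 + k2).
x=0.000000, u=-0.990000:
  k1 = f(0.000000, -0.990000) = -2.267100
  k2 = f(0.220000, -1.488762) = -3.310265
  u ← -0.990000 + (0.22/2)·(-2.267100 + (-3.310265)) = -1.603510
x=0.220000, u=-1.603510:
  k1 = f(0.220000, -1.603510) = -3.573038
  k2 = f(0.440000, -2.389579) = -5.274135
  u ← -1.603510 + (0.22/2)·(-3.573038 + (-5.274135)) = -2.576699
x=0.440000, u=-2.576699:
  k1 = f(0.440000, -2.576699) = -5.702641
  k2 = f(0.660000, -3.831280) = -8.476632
  u ← -2.576699 + (0.22/2)·(-5.702641 + (-8.476632)) = -4.136419
u(0.66) ≈ -4.1364

-4.1364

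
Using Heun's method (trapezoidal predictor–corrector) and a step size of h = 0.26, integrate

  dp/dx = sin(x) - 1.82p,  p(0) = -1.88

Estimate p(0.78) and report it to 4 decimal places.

Heun: k1 = f(x_n, p_n); k2 = f(x_n + h, p_n + h·k1); p_{n+1} = p_n + (h/2)·(k1 + k2).
x=0.000000, p=-1.880000:
  k1 = f(0.000000, -1.880000) = 3.421600
  k2 = f(0.260000, -0.990384) = 2.059579
  p ← -1.880000 + (0.26/2)·(3.421600 + 2.059579) = -1.167447
x=0.260000, p=-1.167447:
  k1 = f(0.260000, -1.167447) = 2.381833
  k2 = f(0.520000, -0.548170) = 1.494549
  p ← -1.167447 + (0.26/2)·(2.381833 + 1.494549) = -0.663517
x=0.520000, p=-0.663517:
  k1 = f(0.520000, -0.663517) = 1.704481
  k2 = f(0.780000, -0.220352) = 1.104320
  p ← -0.663517 + (0.26/2)·(1.704481 + 1.104320) = -0.298373
p(0.78) ≈ -0.2984

-0.2984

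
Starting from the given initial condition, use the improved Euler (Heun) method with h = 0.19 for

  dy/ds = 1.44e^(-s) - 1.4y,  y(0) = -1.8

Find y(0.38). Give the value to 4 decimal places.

Heun: k1 = f(s_n, y_n); k2 = f(s_n + h, y_n + h·k1); y_{n+1} = y_n + (h/2)·(k1 + k2).
s=0.000000, y=-1.800000:
  k1 = f(0.000000, -1.800000) = 3.960000
  k2 = f(0.190000, -1.047600) = 2.657461
  y ← -1.800000 + (0.19/2)·(3.960000 + 2.657461) = -1.171341
s=0.190000, y=-1.171341:
  k1 = f(0.190000, -1.171341) = 2.830699
  k2 = f(0.380000, -0.633508) = 1.871672
  y ← -1.171341 + (0.19/2)·(2.830699 + 1.871672) = -0.724616
y(0.38) ≈ -0.7246

-0.7246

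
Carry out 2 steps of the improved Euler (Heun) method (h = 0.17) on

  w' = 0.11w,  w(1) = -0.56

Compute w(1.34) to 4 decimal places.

-0.5813

Heun: k1 = f(s_n, w_n); k2 = f(s_n + h, w_n + h·k1); w_{n+1} = w_n + (h/2)·(k1 + k2).
s=1.000000, w=-0.560000:
  k1 = f(1.000000, -0.560000) = -0.061600
  k2 = f(1.170000, -0.570472) = -0.062752
  w ← -0.560000 + (0.17/2)·(-0.061600 + (-0.062752)) = -0.570570
s=1.170000, w=-0.570570:
  k1 = f(1.170000, -0.570570) = -0.062763
  k2 = f(1.340000, -0.581240) = -0.063936
  w ← -0.570570 + (0.17/2)·(-0.062763 + (-0.063936)) = -0.581339
w(1.34) ≈ -0.5813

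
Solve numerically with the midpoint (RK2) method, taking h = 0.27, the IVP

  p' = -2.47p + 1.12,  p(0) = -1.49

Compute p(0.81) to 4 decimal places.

0.1203

Midpoint: k1 = f(t_n, p_n); k2 = f(t_n + h/2, p_n + (h/2)·k1); p_{n+1} = p_n + h·k2.
t=0.000000, p=-1.490000:
  k1 = f(0.000000, -1.490000) = 4.800300
  k2 = f(0.135000, -0.841959) = 3.199640
  p ← -1.490000 + 0.27·3.199640 = -0.626097
t=0.270000, p=-0.626097:
  k1 = f(0.270000, -0.626097) = 2.666460
  k2 = f(0.405000, -0.266125) = 1.777329
  p ← -0.626097 + 0.27·1.777329 = -0.146218
t=0.540000, p=-0.146218:
  k1 = f(0.540000, -0.146218) = 1.481159
  k2 = f(0.675000, 0.053738) = 0.987267
  p ← -0.146218 + 0.27·0.987267 = 0.120344
p(0.81) ≈ 0.1203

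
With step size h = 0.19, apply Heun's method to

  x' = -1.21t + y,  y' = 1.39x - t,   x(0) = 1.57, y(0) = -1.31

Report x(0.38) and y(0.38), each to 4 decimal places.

1.1235, -0.6764

Heun on (x,y): k1 = f(t_n, state_n); k2 = f(t_n + h, state_n + h·k1); state_{n+1} = state_n + (h/2)·(k1 + k2).
0.000000: (1.570000, -1.310000)
  k1 = (-1.310000, 2.182300)
  predictor → (1.321100, -0.895363)
  k2 = (-1.125263, 1.646329)
  → (1.338650, -0.946280)
0.190000: (1.338650, -0.946280)
  k1 = (-1.176180, 1.670724)
  predictor → (1.115176, -0.628843)
  k2 = (-1.088643, 1.170094)
  → (1.123492, -0.676403)
(x(0.38), y(0.38)) ≈ (1.1235, -0.6764)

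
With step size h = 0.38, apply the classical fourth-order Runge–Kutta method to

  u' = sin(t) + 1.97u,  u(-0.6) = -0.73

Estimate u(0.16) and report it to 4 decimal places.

-3.7843

RK4: k1 = f(t_n, u_n); k2 = f(t_n + h/2, u_n + (h/2)·k1); k3 = f(t_n + h/2, u_n + (h/2)·k2); k4 = f(t_n + h, u_n + h·k3); u_{n+1} = u_n + (h/6)·(k1 + 2k2 + 2k3 + k4).
t=-0.600000, u=-0.730000:
  k1 = f(-0.600000, -0.730000) = -2.002742
  k2 = f(-0.410000, -1.110521) = -2.586336
  k3 = f(-0.410000, -1.221404) = -2.804775
  k4 = f(-0.220000, -1.795814) = -3.755984
  u ← -0.730000 + (0.38/6)·(k1 + 2k2 + 2k3 + k4) = -1.777593
t=-0.220000, u=-1.777593:
  k1 = f(-0.220000, -1.777593) = -3.720089
  k2 = f(-0.030000, -2.484410) = -4.924284
  k3 = f(-0.030000, -2.713207) = -5.375014
  k4 = f(0.160000, -3.820099) = -7.366276
  u ← -1.777593 + (0.38/6)·(k1 + 2k2 + 2k3 + k4) = -3.784307
u(0.16) ≈ -3.7843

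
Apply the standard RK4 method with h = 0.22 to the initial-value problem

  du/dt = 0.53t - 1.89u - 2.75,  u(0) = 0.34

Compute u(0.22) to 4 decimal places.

-0.2592

RK4: k1 = f(t_n, u_n); k2 = f(t_n + h/2, u_n + (h/2)·k1); k3 = f(t_n + h/2, u_n + (h/2)·k2); k4 = f(t_n + h, u_n + h·k3); u_{n+1} = u_n + (h/6)·(k1 + 2k2 + 2k3 + k4).
t=0.000000, u=0.340000:
  k1 = f(0.000000, 0.340000) = -3.392600
  k2 = f(0.110000, -0.033186) = -2.628978
  k3 = f(0.110000, 0.050812) = -2.787735
  k4 = f(0.220000, -0.273302) = -2.116860
  u ← 0.340000 + (0.22/6)·(k1 + 2k2 + 2k3 + k4) = -0.259239
u(0.22) ≈ -0.2592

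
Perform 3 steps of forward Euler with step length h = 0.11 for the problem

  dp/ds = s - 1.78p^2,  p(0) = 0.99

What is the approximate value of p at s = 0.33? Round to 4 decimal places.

Euler: p_{n+1} = p_n + h·f(s_n, p_n).
s=0.000000, p=0.990000: f=-1.744578 → p ← 0.990000 + 0.11·(-1.744578) = 0.798096
s=0.110000, p=0.798096: f=-1.023785 → p ← 0.798096 + 0.11·(-1.023785) = 0.685480
s=0.220000, p=0.685480: f=-0.616392 → p ← 0.685480 + 0.11·(-0.616392) = 0.617677
p(0.33) ≈ 0.6177

0.6177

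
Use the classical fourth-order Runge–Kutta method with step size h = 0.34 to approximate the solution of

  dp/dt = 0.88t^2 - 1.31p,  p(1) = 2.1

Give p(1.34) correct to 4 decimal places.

RK4: k1 = f(t_n, p_n); k2 = f(t_n + h/2, p_n + (h/2)·k1); k3 = f(t_n + h/2, p_n + (h/2)·k2); k4 = f(t_n + h, p_n + h·k3); p_{n+1} = p_n + (h/6)·(k1 + 2k2 + 2k3 + k4).
t=1.000000, p=2.100000:
  k1 = f(1.000000, 2.100000) = -1.871000
  k2 = f(1.170000, 1.781930) = -1.129696
  k3 = f(1.170000, 1.907952) = -1.294785
  k4 = f(1.340000, 1.659773) = -0.594175
  p ← 2.100000 + (0.34/6)·(k1 + 2k2 + 2k3 + k4) = 1.685532
p(1.34) ≈ 1.6855

1.6855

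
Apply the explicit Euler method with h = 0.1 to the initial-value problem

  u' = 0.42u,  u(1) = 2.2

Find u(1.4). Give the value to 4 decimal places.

Euler: u_{n+1} = u_n + h·f(x_n, u_n).
x=1.000000, u=2.200000: f=0.924000 → u ← 2.200000 + 0.1·0.924000 = 2.292400
x=1.100000, u=2.292400: f=0.962808 → u ← 2.292400 + 0.1·0.962808 = 2.388681
x=1.200000, u=2.388681: f=1.003246 → u ← 2.388681 + 0.1·1.003246 = 2.489005
x=1.300000, u=2.489005: f=1.045382 → u ← 2.489005 + 0.1·1.045382 = 2.593544
u(1.4) ≈ 2.5935

2.5935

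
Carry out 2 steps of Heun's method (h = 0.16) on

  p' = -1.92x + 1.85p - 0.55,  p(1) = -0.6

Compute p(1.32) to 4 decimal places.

-2.2525

Heun: k1 = f(x_n, p_n); k2 = f(x_n + h, p_n + h·k1); p_{n+1} = p_n + (h/2)·(k1 + k2).
x=1.000000, p=-0.600000:
  k1 = f(1.000000, -0.600000) = -3.580000
  k2 = f(1.160000, -1.172800) = -4.946880
  p ← -0.600000 + (0.16/2)·(-3.580000 + (-4.946880)) = -1.282150
x=1.160000, p=-1.282150:
  k1 = f(1.160000, -1.282150) = -5.149178
  k2 = f(1.320000, -2.106019) = -6.980535
  p ← -1.282150 + (0.16/2)·(-5.149178 + (-6.980535)) = -2.252527
p(1.32) ≈ -2.2525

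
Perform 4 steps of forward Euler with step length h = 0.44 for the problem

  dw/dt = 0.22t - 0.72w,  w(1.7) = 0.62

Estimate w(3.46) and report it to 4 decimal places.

Euler: w_{n+1} = w_n + h·f(t_n, w_n).
t=1.700000, w=0.620000: f=-0.072400 → w ← 0.620000 + 0.44·(-0.072400) = 0.588144
t=2.140000, w=0.588144: f=0.047336 → w ← 0.588144 + 0.44·0.047336 = 0.608972
t=2.580000, w=0.608972: f=0.129140 → w ← 0.608972 + 0.44·0.129140 = 0.665794
t=3.020000, w=0.665794: f=0.185029 → w ← 0.665794 + 0.44·0.185029 = 0.747206
w(3.46) ≈ 0.7472

0.7472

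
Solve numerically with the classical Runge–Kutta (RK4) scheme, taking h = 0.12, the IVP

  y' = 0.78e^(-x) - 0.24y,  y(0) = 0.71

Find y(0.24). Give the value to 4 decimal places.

RK4: k1 = f(x_n, y_n); k2 = f(x_n + h/2, y_n + (h/2)·k1); k3 = f(x_n + h/2, y_n + (h/2)·k2); k4 = f(x_n + h, y_n + h·k3); y_{n+1} = y_n + (h/6)·(k1 + 2k2 + 2k3 + k4).
x=0.000000, y=0.710000:
  k1 = f(0.000000, 0.710000) = 0.609600
  k2 = f(0.060000, 0.746576) = 0.555398
  k3 = f(0.060000, 0.743324) = 0.556179
  k4 = f(0.120000, 0.776741) = 0.505380
  y ← 0.710000 + (0.12/6)·(k1 + 2k2 + 2k3 + k4) = 0.776763
x=0.120000, y=0.776763:
  k1 = f(0.120000, 0.776763) = 0.505375
  k2 = f(0.180000, 0.807085) = 0.457810
  k3 = f(0.180000, 0.804231) = 0.458495
  k4 = f(0.240000, 0.831782) = 0.413942
  y ← 0.776763 + (0.12/6)·(k1 + 2k2 + 2k3 + k4) = 0.831801
y(0.24) ≈ 0.8318

0.8318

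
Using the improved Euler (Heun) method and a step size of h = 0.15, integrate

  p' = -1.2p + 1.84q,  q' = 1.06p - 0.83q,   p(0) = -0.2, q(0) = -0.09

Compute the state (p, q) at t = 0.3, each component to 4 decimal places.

Heun on (p,q): k1 = f(t_n, state_n); k2 = f(t_n + h, state_n + h·k1); state_{n+1} = state_n + (h/2)·(k1 + k2).
0.000000: (-0.200000, -0.090000)
  k1 = (0.074400, -0.137300)
  predictor → (-0.188840, -0.110595)
  k2 = (0.023113, -0.108377)
  → (-0.192687, -0.108426)
0.150000: (-0.192687, -0.108426)
  k1 = (0.031720, -0.114254)
  predictor → (-0.187928, -0.125564)
  k2 = (-0.005523, -0.094986)
  → (-0.190722, -0.124119)
(p(0.3), q(0.3)) ≈ (-0.1907, -0.1241)

-0.1907, -0.1241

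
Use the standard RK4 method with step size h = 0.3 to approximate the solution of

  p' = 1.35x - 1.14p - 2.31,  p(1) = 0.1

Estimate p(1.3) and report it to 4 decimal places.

RK4: k1 = f(x_n, p_n); k2 = f(x_n + h/2, p_n + (h/2)·k1); k3 = f(x_n + h/2, p_n + (h/2)·k2); k4 = f(x_n + h, p_n + h·k3); p_{n+1} = p_n + (h/6)·(k1 + 2k2 + 2k3 + k4).
x=1.000000, p=0.100000:
  k1 = f(1.000000, 0.100000) = -1.074000
  k2 = f(1.150000, -0.061100) = -0.687846
  k3 = f(1.150000, -0.003177) = -0.753878
  k4 = f(1.300000, -0.126164) = -0.411174
  p ← 0.100000 + (0.3/6)·(k1 + 2k2 + 2k3 + k4) = -0.118431
p(1.3) ≈ -0.1184

-0.1184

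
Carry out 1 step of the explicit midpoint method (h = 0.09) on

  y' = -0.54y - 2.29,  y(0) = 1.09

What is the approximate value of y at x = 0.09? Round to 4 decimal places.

Midpoint: k1 = f(x_n, y_n); k2 = f(x_n + h/2, y_n + (h/2)·k1); y_{n+1} = y_n + h·k2.
x=0.000000, y=1.090000:
  k1 = f(0.000000, 1.090000) = -2.878600
  k2 = f(0.045000, 0.960463) = -2.808650
  y ← 1.090000 + 0.09·(-2.808650) = 0.837221
y(0.09) ≈ 0.8372

0.8372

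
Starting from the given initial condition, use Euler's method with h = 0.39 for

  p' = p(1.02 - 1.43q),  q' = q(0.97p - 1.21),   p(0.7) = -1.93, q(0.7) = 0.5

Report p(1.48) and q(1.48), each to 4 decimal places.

-3.1403, 0.0292

Euler on (p,q): p_{n+1} = p_n + h·p', q_{n+1} = q_n + h·q'.
0.700000: (-1.930000, 0.500000); f=(-0.588650, -1.541050) → (-2.159574, -0.101009)
1.090000: (-2.159574, -0.101009); f=(-2.514702, 0.333815) → (-3.140307, 0.029178)
(p(1.48), q(1.48)) ≈ (-3.1403, 0.0292)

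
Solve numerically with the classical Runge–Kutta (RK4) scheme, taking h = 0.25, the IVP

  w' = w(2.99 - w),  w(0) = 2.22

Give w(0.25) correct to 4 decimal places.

RK4: k1 = f(x_n, w_n); k2 = f(x_n + h/2, w_n + (h/2)·k1); k3 = f(x_n + h/2, w_n + (h/2)·k2); k4 = f(x_n + h, w_n + h·k3); w_{n+1} = w_n + (h/6)·(k1 + 2k2 + 2k3 + k4).
x=0.000000, w=2.220000:
  k1 = f(0.000000, 2.220000) = 1.709400
  k2 = f(0.125000, 2.433675) = 1.353914
  k3 = f(0.125000, 2.389239) = 1.435361
  k4 = f(0.250000, 2.578840) = 1.060315
  w ← 2.220000 + (0.25/6)·(k1 + 2k2 + 2k3 + k4) = 2.567844
w(0.25) ≈ 2.5678

2.5678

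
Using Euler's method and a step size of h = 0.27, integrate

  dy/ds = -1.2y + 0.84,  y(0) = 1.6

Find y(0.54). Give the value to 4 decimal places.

1.1113

Euler: y_{n+1} = y_n + h·f(s_n, y_n).
s=0.000000, y=1.600000: f=-1.080000 → y ← 1.600000 + 0.27·(-1.080000) = 1.308400
s=0.270000, y=1.308400: f=-0.730080 → y ← 1.308400 + 0.27·(-0.730080) = 1.111278
y(0.54) ≈ 1.1113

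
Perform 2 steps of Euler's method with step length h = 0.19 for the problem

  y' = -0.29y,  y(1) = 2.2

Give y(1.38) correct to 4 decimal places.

Euler: y_{n+1} = y_n + h·f(x_n, y_n).
x=1.000000, y=2.200000: f=-0.638000 → y ← 2.200000 + 0.19·(-0.638000) = 2.078780
x=1.190000, y=2.078780: f=-0.602846 → y ← 2.078780 + 0.19·(-0.602846) = 1.964239
y(1.38) ≈ 1.9642

1.9642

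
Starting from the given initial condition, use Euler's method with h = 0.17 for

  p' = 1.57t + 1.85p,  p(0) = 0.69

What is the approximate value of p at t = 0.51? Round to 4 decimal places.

Euler: p_{n+1} = p_n + h·f(t_n, p_n).
t=0.000000, p=0.690000: f=1.276500 → p ← 0.690000 + 0.17·1.276500 = 0.907005
t=0.170000, p=0.907005: f=1.944859 → p ← 0.907005 + 0.17·1.944859 = 1.237631
t=0.340000, p=1.237631: f=2.823417 → p ← 1.237631 + 0.17·2.823417 = 1.717612
p(0.51) ≈ 1.7176

1.7176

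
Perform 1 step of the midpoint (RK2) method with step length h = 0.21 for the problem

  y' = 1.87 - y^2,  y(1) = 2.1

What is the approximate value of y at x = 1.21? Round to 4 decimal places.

1.7869

Midpoint: k1 = f(x_n, y_n); k2 = f(x_n + h/2, y_n + (h/2)·k1); y_{n+1} = y_n + h·k2.
x=1.000000, y=2.100000:
  k1 = f(1.000000, 2.100000) = -2.540000
  k2 = f(1.105000, 1.833300) = -1.490989
  y ← 2.100000 + 0.21·(-1.490989) = 1.786892
y(1.21) ≈ 1.7869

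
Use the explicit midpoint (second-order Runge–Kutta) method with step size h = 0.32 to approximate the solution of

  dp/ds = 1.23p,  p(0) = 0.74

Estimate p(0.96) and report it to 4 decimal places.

2.3557

Midpoint: k1 = f(s_n, p_n); k2 = f(s_n + h/2, p_n + (h/2)·k1); p_{n+1} = p_n + h·k2.
s=0.000000, p=0.740000:
  k1 = f(0.000000, 0.740000) = 0.910200
  k2 = f(0.160000, 0.885632) = 1.089327
  p ← 0.740000 + 0.32·1.089327 = 1.088585
s=0.320000, p=1.088585:
  k1 = f(0.320000, 1.088585) = 1.338959
  k2 = f(0.480000, 1.302818) = 1.602466
  p ← 1.088585 + 0.32·1.602466 = 1.601374
s=0.640000, p=1.601374:
  k1 = f(0.640000, 1.601374) = 1.969690
  k2 = f(0.800000, 1.916524) = 2.357325
  p ← 1.601374 + 0.32·2.357325 = 2.355718
p(0.96) ≈ 2.3557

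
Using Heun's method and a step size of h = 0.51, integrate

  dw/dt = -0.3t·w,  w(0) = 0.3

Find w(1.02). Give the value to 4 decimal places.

0.2563

Heun: k1 = f(t_n, w_n); k2 = f(t_n + h, w_n + h·k1); w_{n+1} = w_n + (h/2)·(k1 + k2).
t=0.000000, w=0.300000:
  k1 = f(0.000000, 0.300000) = 0.000000
  k2 = f(0.510000, 0.300000) = -0.045900
  w ← 0.300000 + (0.51/2)·(0.000000 + (-0.045900)) = 0.288295
t=0.510000, w=0.288295:
  k1 = f(0.510000, 0.288295) = -0.044109
  k2 = f(1.020000, 0.265800) = -0.081335
  w ← 0.288295 + (0.51/2)·(-0.044109 + (-0.081335)) = 0.256307
w(1.02) ≈ 0.2563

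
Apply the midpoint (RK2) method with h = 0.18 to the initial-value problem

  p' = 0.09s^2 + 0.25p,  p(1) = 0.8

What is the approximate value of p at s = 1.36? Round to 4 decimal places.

0.9225

Midpoint: k1 = f(s_n, p_n); k2 = f(s_n + h/2, p_n + (h/2)·k1); p_{n+1} = p_n + h·k2.
s=1.000000, p=0.800000:
  k1 = f(1.000000, 0.800000) = 0.290000
  k2 = f(1.090000, 0.826100) = 0.313454
  p ← 0.800000 + 0.18·0.313454 = 0.856422
s=1.180000, p=0.856422:
  k1 = f(1.180000, 0.856422) = 0.339421
  k2 = f(1.270000, 0.886970) = 0.366903
  p ← 0.856422 + 0.18·0.366903 = 0.922464
p(1.36) ≈ 0.9225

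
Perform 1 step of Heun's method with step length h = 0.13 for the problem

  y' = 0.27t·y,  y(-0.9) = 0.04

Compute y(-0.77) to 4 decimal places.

0.0388

Heun: k1 = f(t_n, y_n); k2 = f(t_n + h, y_n + h·k1); y_{n+1} = y_n + (h/2)·(k1 + k2).
t=-0.900000, y=0.040000:
  k1 = f(-0.900000, 0.040000) = -0.009720
  k2 = f(-0.770000, 0.038736) = -0.008053
  y ← 0.040000 + (0.13/2)·(-0.009720 + (-0.008053)) = 0.038845
y(-0.77) ≈ 0.0388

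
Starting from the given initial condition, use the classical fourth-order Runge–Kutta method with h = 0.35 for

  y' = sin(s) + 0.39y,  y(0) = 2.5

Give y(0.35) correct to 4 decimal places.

RK4: k1 = f(s_n, y_n); k2 = f(s_n + h/2, y_n + (h/2)·k1); k3 = f(s_n + h/2, y_n + (h/2)·k2); k4 = f(s_n + h, y_n + h·k3); y_{n+1} = y_n + (h/6)·(k1 + 2k2 + 2k3 + k4).
s=0.000000, y=2.500000:
  k1 = f(0.000000, 2.500000) = 0.975000
  k2 = f(0.175000, 2.670625) = 1.215652
  k3 = f(0.175000, 2.712739) = 1.232076
  k4 = f(0.350000, 2.931227) = 1.486076
  y ← 2.500000 + (0.35/6)·(k1 + 2k2 + 2k3 + k4) = 2.929131
y(0.35) ≈ 2.9291

2.9291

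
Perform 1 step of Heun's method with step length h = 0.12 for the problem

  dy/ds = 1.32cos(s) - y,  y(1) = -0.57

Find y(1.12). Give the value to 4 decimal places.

-0.4335

Heun: k1 = f(s_n, y_n); k2 = f(s_n + h, y_n + h·k1); y_{n+1} = y_n + (h/2)·(k1 + k2).
s=1.000000, y=-0.570000:
  k1 = f(1.000000, -0.570000) = 1.283199
  k2 = f(1.120000, -0.416016) = 0.991117
  y ← -0.570000 + (0.12/2)·(1.283199 + 0.991117) = -0.433541
y(1.12) ≈ -0.4335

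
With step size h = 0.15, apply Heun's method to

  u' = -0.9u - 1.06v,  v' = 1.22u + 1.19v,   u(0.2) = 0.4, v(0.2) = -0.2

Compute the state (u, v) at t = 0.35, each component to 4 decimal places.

0.3763, -0.1612

Heun on (u,v): k1 = f(t_n, state_n); k2 = f(t_n + h, state_n + h·k1); state_{n+1} = state_n + (h/2)·(k1 + k2).
0.200000: (0.400000, -0.200000)
  k1 = (-0.148000, 0.250000)
  predictor → (0.377800, -0.162500)
  k2 = (-0.167770, 0.267541)
  → (0.376317, -0.161184)
(u(0.35), v(0.35)) ≈ (0.3763, -0.1612)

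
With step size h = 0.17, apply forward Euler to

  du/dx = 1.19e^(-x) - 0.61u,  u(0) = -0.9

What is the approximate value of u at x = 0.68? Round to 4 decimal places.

Euler: u_{n+1} = u_n + h·f(x_n, u_n).
x=0.000000, u=-0.900000: f=1.739000 → u ← -0.900000 + 0.17·1.739000 = -0.604370
x=0.170000, u=-0.604370: f=1.372627 → u ← -0.604370 + 0.17·1.372627 = -0.371023
x=0.340000, u=-0.371023: f=1.073331 → u ← -0.371023 + 0.17·1.073331 = -0.188557
x=0.510000, u=-0.188557: f=0.829610 → u ← -0.188557 + 0.17·0.829610 = -0.047524
u(0.68) ≈ -0.0475

-0.0475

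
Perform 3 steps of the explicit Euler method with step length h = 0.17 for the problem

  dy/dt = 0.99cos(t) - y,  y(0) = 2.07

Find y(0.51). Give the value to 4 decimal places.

1.5959

Euler: y_{n+1} = y_n + h·f(t_n, y_n).
t=0.000000, y=2.070000: f=-1.080000 → y ← 2.070000 + 0.17·(-1.080000) = 1.886400
t=0.170000, y=1.886400: f=-0.910671 → y ← 1.886400 + 0.17·(-0.910671) = 1.731586
t=0.340000, y=1.731586: f=-0.798259 → y ← 1.731586 + 0.17·(-0.798259) = 1.595882
y(0.51) ≈ 1.5959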